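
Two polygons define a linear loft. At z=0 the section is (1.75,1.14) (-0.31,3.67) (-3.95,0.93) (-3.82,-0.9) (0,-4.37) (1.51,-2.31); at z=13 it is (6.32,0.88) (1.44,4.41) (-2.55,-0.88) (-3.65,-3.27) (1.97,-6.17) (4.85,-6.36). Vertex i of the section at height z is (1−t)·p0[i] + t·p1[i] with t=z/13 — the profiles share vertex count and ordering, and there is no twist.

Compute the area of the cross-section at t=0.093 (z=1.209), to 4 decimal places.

Cross-section at t=0.093: each vertex is (1-t)·p0[i] + t·p1[i].
  v1: (1-0.093)·(1.75,1.14) + 0.093·(6.32,0.88) = (2.1750,1.1158)
  v2: (1-0.093)·(-0.31,3.67) + 0.093·(1.44,4.41) = (-0.1473,3.7388)
  v3: (1-0.093)·(-3.95,0.93) + 0.093·(-2.55,-0.88) = (-3.8198,0.7617)
  v4: (1-0.093)·(-3.82,-0.9) + 0.093·(-3.65,-3.27) = (-3.8042,-1.1204)
  v5: (1-0.093)·(0,-4.37) + 0.093·(1.97,-6.17) = (0.1832,-4.5374)
  v6: (1-0.093)·(1.51,-2.31) + 0.093·(4.85,-6.36) = (1.8206,-2.6867)
Shoelace sum Σ(x_i·y_{i+1} − x_{i+1}·y_i):
  i=1: 2.1750·3.7388 − -0.1473·1.1158 = +8.2963 (running +8.2963)
  i=2: -0.1473·0.7617 − -3.8198·3.7388 = +14.1694 (running +22.4657)
  i=3: -3.8198·-1.1204 − -3.8042·0.7617 = +7.1773 (running +29.6429)
  i=4: -3.8042·-4.5374 − 0.1832·-1.1204 = +17.4664 (running +47.1093)
  i=5: 0.1832·-2.6867 − 1.8206·-4.5374 = +7.7687 (running +54.8780)
  i=6: 1.8206·1.1158 − 2.1750·-2.6867 = +7.8750 (running +62.7530)
Area = |Σ|/2 = |62.7530|/2 = 31.3765

Area at t=0.093: 31.3765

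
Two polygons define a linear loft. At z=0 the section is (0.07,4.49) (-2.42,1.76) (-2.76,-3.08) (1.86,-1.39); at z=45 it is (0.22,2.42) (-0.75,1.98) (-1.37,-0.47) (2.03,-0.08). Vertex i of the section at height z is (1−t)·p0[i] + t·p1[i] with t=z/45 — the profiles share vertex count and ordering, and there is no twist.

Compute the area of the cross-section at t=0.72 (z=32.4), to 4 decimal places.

Area at t=0.72: 9.0116

Cross-section at t=0.72: each vertex is (1-t)·p0[i] + t·p1[i].
  v1: (1-0.72)·(0.07,4.49) + 0.72·(0.22,2.42) = (0.1780,2.9996)
  v2: (1-0.72)·(-2.42,1.76) + 0.72·(-0.75,1.98) = (-1.2176,1.9184)
  v3: (1-0.72)·(-2.76,-3.08) + 0.72·(-1.37,-0.47) = (-1.7592,-1.2008)
  v4: (1-0.72)·(1.86,-1.39) + 0.72·(2.03,-0.08) = (1.9824,-0.4468)
Shoelace sum Σ(x_i·y_{i+1} − x_{i+1}·y_i):
  i=1: 0.1780·1.9184 − -1.2176·2.9996 = +3.9938 (running +3.9938)
  i=2: -1.2176·-1.2008 − -1.7592·1.9184 = +4.8369 (running +8.8307)
  i=3: -1.7592·-0.4468 − 1.9824·-1.2008 = +3.1665 (running +11.9972)
  i=4: 1.9824·2.9996 − 0.1780·-0.4468 = +6.0259 (running +18.0231)
Area = |Σ|/2 = |18.0231|/2 = 9.0116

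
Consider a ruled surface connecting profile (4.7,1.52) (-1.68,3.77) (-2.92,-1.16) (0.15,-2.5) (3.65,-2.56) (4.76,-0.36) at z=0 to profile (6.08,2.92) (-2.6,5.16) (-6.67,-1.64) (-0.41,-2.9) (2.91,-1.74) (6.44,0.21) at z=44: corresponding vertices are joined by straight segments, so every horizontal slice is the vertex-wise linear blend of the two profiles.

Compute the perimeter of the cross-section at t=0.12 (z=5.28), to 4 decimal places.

Cross-section at t=0.12: each vertex is (1-t)·p0[i] + t·p1[i].
  v1: (1-0.12)·(4.7,1.52) + 0.12·(6.08,2.92) = (4.8656,1.6880)
  v2: (1-0.12)·(-1.68,3.77) + 0.12·(-2.6,5.16) = (-1.7904,3.9368)
  v3: (1-0.12)·(-2.92,-1.16) + 0.12·(-6.67,-1.64) = (-3.3700,-1.2176)
  v4: (1-0.12)·(0.15,-2.5) + 0.12·(-0.41,-2.9) = (0.0828,-2.5480)
  v5: (1-0.12)·(3.65,-2.56) + 0.12·(2.91,-1.74) = (3.5612,-2.4616)
  v6: (1-0.12)·(4.76,-0.36) + 0.12·(6.44,0.21) = (4.9616,-0.2916)
Perimeter = Σ |v_{i+1} − v_i|:
  edge 1→2: √(-6.6560² + 2.2488²) = 7.0256 (running 7.0256)
  edge 2→3: √(-1.5796² + -5.1544²) = 5.3910 (running 12.4166)
  edge 3→4: √(3.4528² + -1.3304²) = 3.7002 (running 16.1169)
  edge 4→5: √(3.4784² + 0.0864²) = 3.4795 (running 19.5964)
  edge 5→6: √(1.4004² + 2.1700²) = 2.5826 (running 22.1790)
  edge 6→1: √(-0.0960² + 1.9796²) = 1.9819 (running 24.1609)
Perimeter = 24.1609

Perimeter at t=0.12: 24.1609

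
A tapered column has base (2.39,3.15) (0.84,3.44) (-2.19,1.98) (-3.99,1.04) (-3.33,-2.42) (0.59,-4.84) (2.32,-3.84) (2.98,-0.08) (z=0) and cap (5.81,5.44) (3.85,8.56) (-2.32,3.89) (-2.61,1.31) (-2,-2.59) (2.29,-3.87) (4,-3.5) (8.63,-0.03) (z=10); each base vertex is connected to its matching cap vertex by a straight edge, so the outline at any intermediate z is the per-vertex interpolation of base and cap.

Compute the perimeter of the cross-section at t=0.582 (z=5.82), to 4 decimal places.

Perimeter at t=0.582: 30.2966

Cross-section at t=0.582: each vertex is (1-t)·p0[i] + t·p1[i].
  v1: (1-0.582)·(2.39,3.15) + 0.582·(5.81,5.44) = (4.3804,4.4828)
  v2: (1-0.582)·(0.84,3.44) + 0.582·(3.85,8.56) = (2.5918,6.4198)
  v3: (1-0.582)·(-2.19,1.98) + 0.582·(-2.32,3.89) = (-2.2657,3.0916)
  v4: (1-0.582)·(-3.99,1.04) + 0.582·(-2.61,1.31) = (-3.1868,1.1971)
  v5: (1-0.582)·(-3.33,-2.42) + 0.582·(-2,-2.59) = (-2.5559,-2.5189)
  v6: (1-0.582)·(0.59,-4.84) + 0.582·(2.29,-3.87) = (1.5794,-4.2755)
  v7: (1-0.582)·(2.32,-3.84) + 0.582·(4,-3.5) = (3.2978,-3.6421)
  v8: (1-0.582)·(2.98,-0.08) + 0.582·(8.63,-0.03) = (6.2683,-0.0509)
Perimeter = Σ |v_{i+1} − v_i|:
  edge 1→2: √(-1.7886² + 1.9371²) = 2.6365 (running 2.6365)
  edge 2→3: √(-4.8575² + -3.3282²) = 5.8883 (running 8.5249)
  edge 3→4: √(-0.9212² + -1.8945²) = 2.1066 (running 10.6314)
  edge 4→5: √(0.6309² + -3.7161²) = 3.7693 (running 14.4007)
  edge 5→6: √(4.1353² + -1.7565²) = 4.4929 (running 18.8936)
  edge 6→7: √(1.7184² + 0.6333²) = 1.8314 (running 20.7250)
  edge 7→8: √(2.9705² + 3.5912²) = 4.6606 (running 25.3855)
  edge 8→1: √(-1.8879² + 4.5337²) = 4.9110 (running 30.2966)
Perimeter = 30.2966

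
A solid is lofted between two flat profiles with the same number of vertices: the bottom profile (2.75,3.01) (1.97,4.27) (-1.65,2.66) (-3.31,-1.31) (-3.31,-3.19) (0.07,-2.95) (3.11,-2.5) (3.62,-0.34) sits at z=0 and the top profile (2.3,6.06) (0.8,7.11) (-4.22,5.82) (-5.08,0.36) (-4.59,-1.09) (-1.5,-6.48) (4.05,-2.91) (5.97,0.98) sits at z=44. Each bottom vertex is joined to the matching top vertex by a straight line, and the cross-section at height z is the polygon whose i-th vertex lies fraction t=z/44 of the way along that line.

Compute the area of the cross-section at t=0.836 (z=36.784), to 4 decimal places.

Cross-section at t=0.836: each vertex is (1-t)·p0[i] + t·p1[i].
  v1: (1-0.836)·(2.75,3.01) + 0.836·(2.3,6.06) = (2.3738,5.5598)
  v2: (1-0.836)·(1.97,4.27) + 0.836·(0.8,7.11) = (0.9919,6.6442)
  v3: (1-0.836)·(-1.65,2.66) + 0.836·(-4.22,5.82) = (-3.7985,5.3018)
  v4: (1-0.836)·(-3.31,-1.31) + 0.836·(-5.08,0.36) = (-4.7897,0.0861)
  v5: (1-0.836)·(-3.31,-3.19) + 0.836·(-4.59,-1.09) = (-4.3801,-1.4344)
  v6: (1-0.836)·(0.07,-2.95) + 0.836·(-1.5,-6.48) = (-1.2425,-5.9011)
  v7: (1-0.836)·(3.11,-2.5) + 0.836·(4.05,-2.91) = (3.8958,-2.8428)
  v8: (1-0.836)·(3.62,-0.34) + 0.836·(5.97,0.98) = (5.5846,0.7635)
Shoelace sum Σ(x_i·y_{i+1} − x_{i+1}·y_i):
  i=1: 2.3738·6.6442 − 0.9919·5.5598 = +10.2574 (running +10.2574)
  i=2: 0.9919·5.3018 − -3.7985·6.6442 = +30.4970 (running +40.7544)
  i=3: -3.7985·0.0861 − -4.7897·5.3018 = +25.0668 (running +65.8212)
  i=4: -4.7897·-1.4344 − -4.3801·0.0861 = +7.2476 (running +73.0688)
  i=5: -4.3801·-5.9011 − -1.2425·-1.4344 = +24.0649 (running +97.1338)
  i=6: -1.2425·-2.8428 − 3.8958·-5.9011 = +26.5218 (running +123.6556)
  i=7: 3.8958·0.7635 − 5.5846·-2.8428 = +18.8502 (running +142.5058)
  i=8: 5.5846·5.5598 − 2.3738·0.7635 = +29.2368 (running +171.7427)
Area = |Σ|/2 = |171.7427|/2 = 85.8713

Area at t=0.836: 85.8713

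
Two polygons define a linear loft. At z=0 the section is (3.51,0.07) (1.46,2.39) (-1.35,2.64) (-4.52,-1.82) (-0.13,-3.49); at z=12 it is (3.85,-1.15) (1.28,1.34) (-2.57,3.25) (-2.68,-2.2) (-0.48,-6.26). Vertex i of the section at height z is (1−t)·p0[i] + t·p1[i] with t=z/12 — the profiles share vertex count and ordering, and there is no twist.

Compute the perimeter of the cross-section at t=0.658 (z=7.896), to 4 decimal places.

Perimeter at t=0.658: 22.9211

Cross-section at t=0.658: each vertex is (1-t)·p0[i] + t·p1[i].
  v1: (1-0.658)·(3.51,0.07) + 0.658·(3.85,-1.15) = (3.7337,-0.7328)
  v2: (1-0.658)·(1.46,2.39) + 0.658·(1.28,1.34) = (1.3416,1.6991)
  v3: (1-0.658)·(-1.35,2.64) + 0.658·(-2.57,3.25) = (-2.1528,3.0414)
  v4: (1-0.658)·(-4.52,-1.82) + 0.658·(-2.68,-2.2) = (-3.3093,-2.0700)
  v5: (1-0.658)·(-0.13,-3.49) + 0.658·(-0.48,-6.26) = (-0.3603,-5.3127)
Perimeter = Σ |v_{i+1} − v_i|:
  edge 1→2: √(-2.3922² + 2.4319²) = 3.4112 (running 3.4112)
  edge 2→3: √(-3.4943² + 1.3423²) = 3.7433 (running 7.1545)
  edge 3→4: √(-1.1565² + -5.1114²) = 5.2406 (running 12.3951)
  edge 4→5: √(2.9490² + -3.2426²) = 4.3830 (running 16.7781)
  edge 5→1: √(4.0940² + 4.5799²) = 6.1430 (running 22.9211)
Perimeter = 22.9211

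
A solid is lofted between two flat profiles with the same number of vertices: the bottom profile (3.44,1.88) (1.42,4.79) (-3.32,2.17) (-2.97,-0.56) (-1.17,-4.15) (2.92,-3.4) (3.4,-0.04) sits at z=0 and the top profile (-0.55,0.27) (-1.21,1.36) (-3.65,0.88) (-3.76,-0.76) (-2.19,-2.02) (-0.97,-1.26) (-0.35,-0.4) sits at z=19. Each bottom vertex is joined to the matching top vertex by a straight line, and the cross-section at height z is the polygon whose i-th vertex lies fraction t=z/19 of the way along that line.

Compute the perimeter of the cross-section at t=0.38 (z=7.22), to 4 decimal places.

Perimeter at t=0.38: 19.4776

Cross-section at t=0.38: each vertex is (1-t)·p0[i] + t·p1[i].
  v1: (1-0.38)·(3.44,1.88) + 0.38·(-0.55,0.27) = (1.9238,1.2682)
  v2: (1-0.38)·(1.42,4.79) + 0.38·(-1.21,1.36) = (0.4206,3.4866)
  v3: (1-0.38)·(-3.32,2.17) + 0.38·(-3.65,0.88) = (-3.4454,1.6798)
  v4: (1-0.38)·(-2.97,-0.56) + 0.38·(-3.76,-0.76) = (-3.2702,-0.6360)
  v5: (1-0.38)·(-1.17,-4.15) + 0.38·(-2.19,-2.02) = (-1.5576,-3.3406)
  v6: (1-0.38)·(2.92,-3.4) + 0.38·(-0.97,-1.26) = (1.4418,-2.5868)
  v7: (1-0.38)·(3.4,-0.04) + 0.38·(-0.35,-0.4) = (1.9750,-0.1768)
Perimeter = Σ |v_{i+1} − v_i|:
  edge 1→2: √(-1.5032² + 2.2184²) = 2.6797 (running 2.6797)
  edge 2→3: √(-3.8660² + -1.8068²) = 4.2674 (running 6.9471)
  edge 3→4: √(0.1752² + -2.3158²) = 2.3224 (running 9.2695)
  edge 4→5: √(1.7126² + -2.7046²) = 3.2012 (running 12.4707)
  edge 5→6: √(2.9994² + 0.7538²) = 3.0927 (running 15.5634)
  edge 6→7: √(0.5332² + 2.4100²) = 2.4683 (running 18.0317)
  edge 7→1: √(-0.0512² + 1.4450²) = 1.4459 (running 19.4776)
Perimeter = 19.4776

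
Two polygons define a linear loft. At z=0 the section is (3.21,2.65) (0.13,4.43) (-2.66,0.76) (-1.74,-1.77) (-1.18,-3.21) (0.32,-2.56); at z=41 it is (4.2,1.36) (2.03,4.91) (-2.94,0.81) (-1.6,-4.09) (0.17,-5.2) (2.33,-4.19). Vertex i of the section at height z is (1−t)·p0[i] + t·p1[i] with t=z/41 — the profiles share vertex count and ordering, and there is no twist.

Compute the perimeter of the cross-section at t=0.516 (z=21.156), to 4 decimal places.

Cross-section at t=0.516: each vertex is (1-t)·p0[i] + t·p1[i].
  v1: (1-0.516)·(3.21,2.65) + 0.516·(4.2,1.36) = (3.7208,1.9844)
  v2: (1-0.516)·(0.13,4.43) + 0.516·(2.03,4.91) = (1.1104,4.6777)
  v3: (1-0.516)·(-2.66,0.76) + 0.516·(-2.94,0.81) = (-2.8045,0.7858)
  v4: (1-0.516)·(-1.74,-1.77) + 0.516·(-1.6,-4.09) = (-1.6678,-2.9671)
  v5: (1-0.516)·(-1.18,-3.21) + 0.516·(0.17,-5.2) = (-0.4834,-4.2368)
  v6: (1-0.516)·(0.32,-2.56) + 0.516·(2.33,-4.19) = (1.3572,-3.4011)
Perimeter = Σ |v_{i+1} − v_i|:
  edge 1→2: √(-2.6104² + 2.6933²) = 3.7508 (running 3.7508)
  edge 2→3: √(-3.9149² + -3.8919²) = 5.5202 (running 9.2710)
  edge 3→4: √(1.1367² + -3.7529²) = 3.9213 (running 13.1923)
  edge 4→5: √(1.1844² + -1.2697²) = 1.7363 (running 14.9287)
  edge 5→6: √(1.8406² + 0.8358²) = 2.0214 (running 16.9501)
  edge 6→1: √(2.3637² + 5.3854²) = 5.8813 (running 22.8314)
Perimeter = 22.8314

Perimeter at t=0.516: 22.8314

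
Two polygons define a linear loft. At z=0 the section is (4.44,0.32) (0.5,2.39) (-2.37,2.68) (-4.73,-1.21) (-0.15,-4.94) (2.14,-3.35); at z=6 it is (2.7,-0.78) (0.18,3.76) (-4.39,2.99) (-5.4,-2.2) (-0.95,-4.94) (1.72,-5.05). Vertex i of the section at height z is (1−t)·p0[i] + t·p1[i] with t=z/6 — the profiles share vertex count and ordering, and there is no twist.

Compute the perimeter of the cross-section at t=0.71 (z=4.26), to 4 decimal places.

Perimeter at t=0.71: 26.2526

Cross-section at t=0.71: each vertex is (1-t)·p0[i] + t·p1[i].
  v1: (1-0.71)·(4.44,0.32) + 0.71·(2.7,-0.78) = (3.2046,-0.4610)
  v2: (1-0.71)·(0.5,2.39) + 0.71·(0.18,3.76) = (0.2728,3.3627)
  v3: (1-0.71)·(-2.37,2.68) + 0.71·(-4.39,2.99) = (-3.8042,2.9001)
  v4: (1-0.71)·(-4.73,-1.21) + 0.71·(-5.4,-2.2) = (-5.2057,-1.9129)
  v5: (1-0.71)·(-0.15,-4.94) + 0.71·(-0.95,-4.94) = (-0.7180,-4.9400)
  v6: (1-0.71)·(2.14,-3.35) + 0.71·(1.72,-5.05) = (1.8418,-4.5570)
Perimeter = Σ |v_{i+1} − v_i|:
  edge 1→2: √(-2.9318² + 3.8237²) = 4.8183 (running 4.8183)
  edge 2→3: √(-4.0770² + -0.4626²) = 4.1032 (running 8.9215)
  edge 3→4: √(-1.4015² + -4.8130²) = 5.0129 (running 13.9344)
  edge 4→5: √(4.4877² + -3.0271²) = 5.4132 (running 19.3476)
  edge 5→6: √(2.5598² + 0.3830²) = 2.5883 (running 21.9359)
  edge 6→1: √(1.3628² + 4.0960²) = 4.3168 (running 26.2526)
Perimeter = 26.2526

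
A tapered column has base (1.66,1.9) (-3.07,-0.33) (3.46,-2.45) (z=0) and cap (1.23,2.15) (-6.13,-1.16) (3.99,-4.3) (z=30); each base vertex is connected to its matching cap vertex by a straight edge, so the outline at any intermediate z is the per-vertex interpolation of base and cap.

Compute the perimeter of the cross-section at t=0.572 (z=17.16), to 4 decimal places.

Cross-section at t=0.572: each vertex is (1-t)·p0[i] + t·p1[i].
  v1: (1-0.572)·(1.66,1.9) + 0.572·(1.23,2.15) = (1.4140,2.0430)
  v2: (1-0.572)·(-3.07,-0.33) + 0.572·(-6.13,-1.16) = (-4.8203,-0.8048)
  v3: (1-0.572)·(3.46,-2.45) + 0.572·(3.99,-4.3) = (3.7632,-3.5082)
Perimeter = Σ |v_{i+1} − v_i|:
  edge 1→2: √(-6.2344² + -2.8478²) = 6.8540 (running 6.8540)
  edge 2→3: √(8.5835² + -2.7034²) = 8.9992 (running 15.8531)
  edge 3→1: √(-2.3491² + 5.5512²) = 6.0278 (running 21.8809)
Perimeter = 21.8809

Perimeter at t=0.572: 21.8809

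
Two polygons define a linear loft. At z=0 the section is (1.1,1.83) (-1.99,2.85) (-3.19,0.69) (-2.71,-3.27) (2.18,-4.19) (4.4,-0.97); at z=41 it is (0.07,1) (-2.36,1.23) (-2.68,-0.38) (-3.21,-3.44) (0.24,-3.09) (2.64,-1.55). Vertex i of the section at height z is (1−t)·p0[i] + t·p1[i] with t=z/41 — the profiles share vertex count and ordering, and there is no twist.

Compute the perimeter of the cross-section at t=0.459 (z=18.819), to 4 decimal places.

Perimeter at t=0.459: 20.0815

Cross-section at t=0.459: each vertex is (1-t)·p0[i] + t·p1[i].
  v1: (1-0.459)·(1.1,1.83) + 0.459·(0.07,1) = (0.6272,1.4490)
  v2: (1-0.459)·(-1.99,2.85) + 0.459·(-2.36,1.23) = (-2.1598,2.1064)
  v3: (1-0.459)·(-3.19,0.69) + 0.459·(-2.68,-0.38) = (-2.9559,0.1989)
  v4: (1-0.459)·(-2.71,-3.27) + 0.459·(-3.21,-3.44) = (-2.9395,-3.3480)
  v5: (1-0.459)·(2.18,-4.19) + 0.459·(0.24,-3.09) = (1.2895,-3.6851)
  v6: (1-0.459)·(4.4,-0.97) + 0.459·(2.64,-1.55) = (3.5922,-1.2362)
Perimeter = Σ |v_{i+1} − v_i|:
  edge 1→2: √(-2.7871² + 0.6574²) = 2.8635 (running 2.8635)
  edge 2→3: √(-0.7961² + -1.9076²) = 2.0670 (running 4.9305)
  edge 3→4: √(0.0164² + -3.5469²) = 3.5469 (running 8.4775)
  edge 4→5: √(4.2290² + -0.3371²) = 4.2425 (running 12.7199)
  edge 5→6: √(2.3026² + 2.4489²) = 3.3614 (running 16.0813)
  edge 6→1: √(-2.9649² + 2.6852²) = 4.0002 (running 20.0815)
Perimeter = 20.0815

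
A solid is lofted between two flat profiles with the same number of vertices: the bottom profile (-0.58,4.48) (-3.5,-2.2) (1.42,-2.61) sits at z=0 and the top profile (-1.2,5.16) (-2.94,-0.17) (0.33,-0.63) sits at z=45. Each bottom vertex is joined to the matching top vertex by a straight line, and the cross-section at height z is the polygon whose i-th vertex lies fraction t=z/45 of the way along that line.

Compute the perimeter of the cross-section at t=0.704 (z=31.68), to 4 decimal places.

Perimeter at t=0.704: 16.2797

Cross-section at t=0.704: each vertex is (1-t)·p0[i] + t·p1[i].
  v1: (1-0.704)·(-0.58,4.48) + 0.704·(-1.2,5.16) = (-1.0165,4.9587)
  v2: (1-0.704)·(-3.5,-2.2) + 0.704·(-2.94,-0.17) = (-3.1058,-0.7709)
  v3: (1-0.704)·(1.42,-2.61) + 0.704·(0.33,-0.63) = (0.6526,-1.2161)
Perimeter = Σ |v_{i+1} − v_i|:
  edge 1→2: √(-2.0893² + -5.7296²) = 6.0986 (running 6.0986)
  edge 2→3: √(3.7584² + -0.4452²) = 3.7847 (running 9.8833)
  edge 3→1: √(-1.6691² + 6.1748²) = 6.3964 (running 16.2797)
Perimeter = 16.2797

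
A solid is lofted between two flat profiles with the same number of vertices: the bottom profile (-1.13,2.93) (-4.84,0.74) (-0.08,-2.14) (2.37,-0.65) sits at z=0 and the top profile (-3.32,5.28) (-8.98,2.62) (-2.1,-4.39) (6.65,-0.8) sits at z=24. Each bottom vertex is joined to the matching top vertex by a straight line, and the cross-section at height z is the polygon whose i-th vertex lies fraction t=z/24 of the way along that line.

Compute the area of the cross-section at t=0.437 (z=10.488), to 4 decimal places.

Cross-section at t=0.437: each vertex is (1-t)·p0[i] + t·p1[i].
  v1: (1-0.437)·(-1.13,2.93) + 0.437·(-3.32,5.28) = (-2.0870,3.9569)
  v2: (1-0.437)·(-4.84,0.74) + 0.437·(-8.98,2.62) = (-6.6492,1.5616)
  v3: (1-0.437)·(-0.08,-2.14) + 0.437·(-2.1,-4.39) = (-0.9627,-3.1232)
  v4: (1-0.437)·(2.37,-0.65) + 0.437·(6.65,-0.8) = (4.2404,-0.7156)
Shoelace sum Σ(x_i·y_{i+1} − x_{i+1}·y_i):
  i=1: -2.0870·1.5616 − -6.6492·3.9569 = +23.0515 (running +23.0515)
  i=2: -6.6492·-3.1232 − -0.9627·1.5616 = +22.2704 (running +45.3219)
  i=3: -0.9627·-0.7156 − 4.2404·-3.1232 = +13.9326 (running +59.2545)
  i=4: 4.2404·3.9569 − -2.0870·-0.7156 = +15.2855 (running +74.5400)
Area = |Σ|/2 = |74.5400|/2 = 37.2700

Area at t=0.437: 37.2700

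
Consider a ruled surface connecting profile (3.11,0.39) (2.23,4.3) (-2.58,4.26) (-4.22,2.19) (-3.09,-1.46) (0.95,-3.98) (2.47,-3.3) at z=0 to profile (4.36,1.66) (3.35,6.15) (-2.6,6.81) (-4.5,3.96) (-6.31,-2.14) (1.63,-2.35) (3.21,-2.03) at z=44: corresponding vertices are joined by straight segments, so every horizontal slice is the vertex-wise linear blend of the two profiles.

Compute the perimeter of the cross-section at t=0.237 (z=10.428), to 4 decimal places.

Cross-section at t=0.237: each vertex is (1-t)·p0[i] + t·p1[i].
  v1: (1-0.237)·(3.11,0.39) + 0.237·(4.36,1.66) = (3.4062,0.6910)
  v2: (1-0.237)·(2.23,4.3) + 0.237·(3.35,6.15) = (2.4954,4.7385)
  v3: (1-0.237)·(-2.58,4.26) + 0.237·(-2.6,6.81) = (-2.5847,4.8643)
  v4: (1-0.237)·(-4.22,2.19) + 0.237·(-4.5,3.96) = (-4.2864,2.6095)
  v5: (1-0.237)·(-3.09,-1.46) + 0.237·(-6.31,-2.14) = (-3.8531,-1.6212)
  v6: (1-0.237)·(0.95,-3.98) + 0.237·(1.63,-2.35) = (1.1112,-3.5937)
  v7: (1-0.237)·(2.47,-3.3) + 0.237·(3.21,-2.03) = (2.6454,-2.9990)
Perimeter = Σ |v_{i+1} − v_i|:
  edge 1→2: √(-0.9108² + 4.0475²) = 4.1487 (running 4.1487)
  edge 2→3: √(-5.0802² + 0.1259²) = 5.0817 (running 9.2304)
  edge 3→4: √(-1.7016² + -2.2549²) = 2.8249 (running 12.0553)
  edge 4→5: √(0.4332² + -4.2306²) = 4.2528 (running 16.3081)
  edge 5→6: √(4.9643² + -1.9725²) = 5.3418 (running 21.6499)
  edge 6→7: √(1.5342² + 0.5947²) = 1.6454 (running 23.2953)
  edge 7→1: √(0.7609² + 3.6900²) = 3.7676 (running 27.0630)
Perimeter = 27.0630

Perimeter at t=0.237: 27.0630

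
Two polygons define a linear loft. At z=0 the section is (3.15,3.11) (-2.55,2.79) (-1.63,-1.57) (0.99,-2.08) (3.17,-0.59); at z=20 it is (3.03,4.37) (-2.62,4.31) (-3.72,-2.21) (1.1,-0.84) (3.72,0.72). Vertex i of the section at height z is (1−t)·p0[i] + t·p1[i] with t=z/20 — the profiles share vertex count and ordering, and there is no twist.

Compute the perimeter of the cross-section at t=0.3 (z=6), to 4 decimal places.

Perimeter at t=0.3: 20.4420

Cross-section at t=0.3: each vertex is (1-t)·p0[i] + t·p1[i].
  v1: (1-0.3)·(3.15,3.11) + 0.3·(3.03,4.37) = (3.1140,3.4880)
  v2: (1-0.3)·(-2.55,2.79) + 0.3·(-2.62,4.31) = (-2.5710,3.2460)
  v3: (1-0.3)·(-1.63,-1.57) + 0.3·(-3.72,-2.21) = (-2.2570,-1.7620)
  v4: (1-0.3)·(0.99,-2.08) + 0.3·(1.1,-0.84) = (1.0230,-1.7080)
  v5: (1-0.3)·(3.17,-0.59) + 0.3·(3.72,0.72) = (3.3350,-0.1970)
Perimeter = Σ |v_{i+1} − v_i|:
  edge 1→2: √(-5.6850² + -0.2420²) = 5.6901 (running 5.6901)
  edge 2→3: √(0.3140² + -5.0080²) = 5.0178 (running 10.7080)
  edge 3→4: √(3.2800² + 0.0540²) = 3.2804 (running 13.9884)
  edge 4→5: √(2.3120² + 1.5110²) = 2.7620 (running 16.7504)
  edge 5→1: √(-0.2210² + 3.6850²) = 3.6916 (running 20.4420)
Perimeter = 20.4420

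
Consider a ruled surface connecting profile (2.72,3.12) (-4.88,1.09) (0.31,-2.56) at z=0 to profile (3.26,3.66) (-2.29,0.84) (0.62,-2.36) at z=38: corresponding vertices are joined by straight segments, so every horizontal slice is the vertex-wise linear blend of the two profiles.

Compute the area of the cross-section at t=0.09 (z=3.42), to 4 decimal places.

Area at t=0.09: 18.6199

Cross-section at t=0.09: each vertex is (1-t)·p0[i] + t·p1[i].
  v1: (1-0.09)·(2.72,3.12) + 0.09·(3.26,3.66) = (2.7686,3.1686)
  v2: (1-0.09)·(-4.88,1.09) + 0.09·(-2.29,0.84) = (-4.6469,1.0675)
  v3: (1-0.09)·(0.31,-2.56) + 0.09·(0.62,-2.36) = (0.3379,-2.5420)
Shoelace sum Σ(x_i·y_{i+1} − x_{i+1}·y_i):
  i=1: 2.7686·1.0675 − -4.6469·3.1686 = +17.6796 (running +17.6796)
  i=2: -4.6469·-2.5420 − 0.3379·1.0675 = +11.4517 (running +29.1314)
  i=3: 0.3379·3.1686 − 2.7686·-2.5420 = +8.1085 (running +37.2398)
Area = |Σ|/2 = |37.2398|/2 = 18.6199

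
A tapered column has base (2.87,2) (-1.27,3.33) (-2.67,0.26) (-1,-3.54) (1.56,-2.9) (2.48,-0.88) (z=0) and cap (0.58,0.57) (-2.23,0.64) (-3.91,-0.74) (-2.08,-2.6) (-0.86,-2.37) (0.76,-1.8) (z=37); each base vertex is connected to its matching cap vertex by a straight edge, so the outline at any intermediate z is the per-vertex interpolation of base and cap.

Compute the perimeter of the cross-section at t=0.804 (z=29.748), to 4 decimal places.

Perimeter at t=0.804: 14.0168

Cross-section at t=0.804: each vertex is (1-t)·p0[i] + t·p1[i].
  v1: (1-0.804)·(2.87,2) + 0.804·(0.58,0.57) = (1.0288,0.8503)
  v2: (1-0.804)·(-1.27,3.33) + 0.804·(-2.23,0.64) = (-2.0418,1.1672)
  v3: (1-0.804)·(-2.67,0.26) + 0.804·(-3.91,-0.74) = (-3.6670,-0.5440)
  v4: (1-0.804)·(-1,-3.54) + 0.804·(-2.08,-2.6) = (-1.8683,-2.7842)
  v5: (1-0.804)·(1.56,-2.9) + 0.804·(-0.86,-2.37) = (-0.3857,-2.4739)
  v6: (1-0.804)·(2.48,-0.88) + 0.804·(0.76,-1.8) = (1.0971,-1.6197)
Perimeter = Σ |v_{i+1} − v_i|:
  edge 1→2: √(-3.0707² + 0.3170²) = 3.0870 (running 3.0870)
  edge 2→3: √(-1.6251² + -1.7112²) = 2.3599 (running 5.4469)
  edge 3→4: √(1.7986² + -2.2402²) = 2.8729 (running 8.3199)
  edge 4→5: √(1.4826² + 0.3104²) = 1.5148 (running 9.8347)
  edge 5→6: √(1.4828² + 0.8542²) = 1.7112 (running 11.5459)
  edge 6→1: √(-0.0683² + 2.4700²) = 2.4709 (running 14.0168)
Perimeter = 14.0168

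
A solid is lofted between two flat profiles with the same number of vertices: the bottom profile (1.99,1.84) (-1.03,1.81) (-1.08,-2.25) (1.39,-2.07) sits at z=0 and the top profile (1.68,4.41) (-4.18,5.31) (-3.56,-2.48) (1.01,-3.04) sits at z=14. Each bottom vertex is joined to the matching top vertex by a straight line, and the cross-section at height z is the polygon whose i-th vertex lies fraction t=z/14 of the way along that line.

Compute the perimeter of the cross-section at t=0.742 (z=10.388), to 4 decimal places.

Perimeter at t=0.742: 22.6261

Cross-section at t=0.742: each vertex is (1-t)·p0[i] + t·p1[i].
  v1: (1-0.742)·(1.99,1.84) + 0.742·(1.68,4.41) = (1.7600,3.7469)
  v2: (1-0.742)·(-1.03,1.81) + 0.742·(-4.18,5.31) = (-3.3673,4.4070)
  v3: (1-0.742)·(-1.08,-2.25) + 0.742·(-3.56,-2.48) = (-2.9202,-2.4207)
  v4: (1-0.742)·(1.39,-2.07) + 0.742·(1.01,-3.04) = (1.1080,-2.7897)
Perimeter = Σ |v_{i+1} − v_i|:
  edge 1→2: √(-5.1273² + 0.6601²) = 5.1696 (running 5.1696)
  edge 2→3: √(0.4471² + -6.8277²) = 6.8423 (running 12.0119)
  edge 3→4: √(4.0282² + -0.3691²) = 4.0451 (running 16.0570)
  edge 4→1: √(0.6519² + 6.5367²) = 6.5691 (running 22.6261)
Perimeter = 22.6261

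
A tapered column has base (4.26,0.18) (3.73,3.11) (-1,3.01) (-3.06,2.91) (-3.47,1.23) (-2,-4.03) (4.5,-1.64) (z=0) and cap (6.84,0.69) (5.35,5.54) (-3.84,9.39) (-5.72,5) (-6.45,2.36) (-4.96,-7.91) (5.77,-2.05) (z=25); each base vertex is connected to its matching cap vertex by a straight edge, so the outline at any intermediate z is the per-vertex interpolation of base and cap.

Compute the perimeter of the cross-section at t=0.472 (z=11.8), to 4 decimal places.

Perimeter at t=0.472: 35.5817

Cross-section at t=0.472: each vertex is (1-t)·p0[i] + t·p1[i].
  v1: (1-0.472)·(4.26,0.18) + 0.472·(6.84,0.69) = (5.4778,0.4207)
  v2: (1-0.472)·(3.73,3.11) + 0.472·(5.35,5.54) = (4.4946,4.2570)
  v3: (1-0.472)·(-1,3.01) + 0.472·(-3.84,9.39) = (-2.3405,6.0214)
  v4: (1-0.472)·(-3.06,2.91) + 0.472·(-5.72,5) = (-4.3155,3.8965)
  v5: (1-0.472)·(-3.47,1.23) + 0.472·(-6.45,2.36) = (-4.8766,1.7634)
  v6: (1-0.472)·(-2,-4.03) + 0.472·(-4.96,-7.91) = (-3.3971,-5.8614)
  v7: (1-0.472)·(4.5,-1.64) + 0.472·(5.77,-2.05) = (5.0994,-1.8335)
Perimeter = Σ |v_{i+1} − v_i|:
  edge 1→2: √(-0.9831² + 3.8362²) = 3.9602 (running 3.9602)
  edge 2→3: √(-6.8351² + 1.7644²) = 7.0592 (running 11.0194)
  edge 3→4: √(-1.9750² + -2.1249²) = 2.9010 (running 13.9204)
  edge 4→5: √(-0.5610² + -2.1331²) = 2.2057 (running 16.1261)
  edge 5→6: √(1.4794² + -7.6247²) = 7.7669 (running 23.8930)
  edge 6→7: √(8.4966² + 4.0278²) = 9.4029 (running 33.2959)
  edge 7→1: √(0.3783² + 2.2542²) = 2.2858 (running 35.5817)
Perimeter = 35.5817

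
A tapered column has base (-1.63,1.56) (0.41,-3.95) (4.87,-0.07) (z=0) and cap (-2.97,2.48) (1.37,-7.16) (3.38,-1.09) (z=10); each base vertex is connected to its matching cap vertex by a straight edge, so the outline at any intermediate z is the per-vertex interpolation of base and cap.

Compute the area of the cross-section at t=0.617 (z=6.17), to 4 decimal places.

Area at t=0.617: 20.9269

Cross-section at t=0.617: each vertex is (1-t)·p0[i] + t·p1[i].
  v1: (1-0.617)·(-1.63,1.56) + 0.617·(-2.97,2.48) = (-2.4568,2.1276)
  v2: (1-0.617)·(0.41,-3.95) + 0.617·(1.37,-7.16) = (1.0023,-5.9306)
  v3: (1-0.617)·(4.87,-0.07) + 0.617·(3.38,-1.09) = (3.9507,-0.6993)
Shoelace sum Σ(x_i·y_{i+1} − x_{i+1}·y_i):
  i=1: -2.4568·-5.9306 − 1.0023·2.1276 = +12.4375 (running +12.4375)
  i=2: 1.0023·-0.6993 − 3.9507·-5.9306 = +22.7288 (running +35.1663)
  i=3: 3.9507·2.1276 − -2.4568·-0.6993 = +6.6875 (running +41.8538)
Area = |Σ|/2 = |41.8538|/2 = 20.9269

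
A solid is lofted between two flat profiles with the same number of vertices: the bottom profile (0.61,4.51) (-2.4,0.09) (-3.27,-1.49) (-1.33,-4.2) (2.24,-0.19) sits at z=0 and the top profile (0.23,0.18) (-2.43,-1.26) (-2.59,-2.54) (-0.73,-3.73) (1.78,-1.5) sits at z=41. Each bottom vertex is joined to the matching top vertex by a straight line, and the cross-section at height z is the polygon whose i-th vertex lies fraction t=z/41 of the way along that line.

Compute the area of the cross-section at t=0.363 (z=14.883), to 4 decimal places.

Cross-section at t=0.363: each vertex is (1-t)·p0[i] + t·p1[i].
  v1: (1-0.363)·(0.61,4.51) + 0.363·(0.23,0.18) = (0.4721,2.9382)
  v2: (1-0.363)·(-2.4,0.09) + 0.363·(-2.43,-1.26) = (-2.4109,-0.4001)
  v3: (1-0.363)·(-3.27,-1.49) + 0.363·(-2.59,-2.54) = (-3.0232,-1.8712)
  v4: (1-0.363)·(-1.33,-4.2) + 0.363·(-0.73,-3.73) = (-1.1122,-4.0294)
  v5: (1-0.363)·(2.24,-0.19) + 0.363·(1.78,-1.5) = (2.0730,-0.6655)
Shoelace sum Σ(x_i·y_{i+1} − x_{i+1}·y_i):
  i=1: 0.4721·-0.4001 − -2.4109·2.9382 = +6.8949 (running +6.8949)
  i=2: -2.4109·-1.8712 − -3.0232·-0.4001 = +3.3017 (running +10.1966)
  i=3: -3.0232·-4.0294 − -1.1122·-1.8712 = +10.1004 (running +20.2970)
  i=4: -1.1122·-0.6655 − 2.0730·-4.0294 = +9.0932 (running +29.3902)
  i=5: 2.0730·2.9382 − 0.4721·-0.6655 = +6.4051 (running +35.7953)
Area = |Σ|/2 = |35.7953|/2 = 17.8977

Area at t=0.363: 17.8977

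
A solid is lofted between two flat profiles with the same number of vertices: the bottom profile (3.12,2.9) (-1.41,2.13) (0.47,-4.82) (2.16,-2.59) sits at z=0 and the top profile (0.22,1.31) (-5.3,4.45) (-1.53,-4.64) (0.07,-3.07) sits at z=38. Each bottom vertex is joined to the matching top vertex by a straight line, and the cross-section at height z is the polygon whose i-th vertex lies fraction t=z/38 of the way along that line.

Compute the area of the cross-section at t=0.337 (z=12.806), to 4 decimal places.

Area at t=0.337: 21.5214

Cross-section at t=0.337: each vertex is (1-t)·p0[i] + t·p1[i].
  v1: (1-0.337)·(3.12,2.9) + 0.337·(0.22,1.31) = (2.1427,2.3642)
  v2: (1-0.337)·(-1.41,2.13) + 0.337·(-5.3,4.45) = (-2.7209,2.9118)
  v3: (1-0.337)·(0.47,-4.82) + 0.337·(-1.53,-4.64) = (-0.2040,-4.7593)
  v4: (1-0.337)·(2.16,-2.59) + 0.337·(0.07,-3.07) = (1.4557,-2.7518)
Shoelace sum Σ(x_i·y_{i+1} − x_{i+1}·y_i):
  i=1: 2.1427·2.9118 − -2.7209·2.3642 = +12.6719 (running +12.6719)
  i=2: -2.7209·-4.7593 − -0.2040·2.9118 = +13.5438 (running +26.2158)
  i=3: -0.2040·-2.7518 − 1.4557·-4.7593 = +7.4894 (running +33.7052)
  i=4: 1.4557·2.3642 − 2.1427·-2.7518 = +9.3376 (running +43.0428)
Area = |Σ|/2 = |43.0428|/2 = 21.5214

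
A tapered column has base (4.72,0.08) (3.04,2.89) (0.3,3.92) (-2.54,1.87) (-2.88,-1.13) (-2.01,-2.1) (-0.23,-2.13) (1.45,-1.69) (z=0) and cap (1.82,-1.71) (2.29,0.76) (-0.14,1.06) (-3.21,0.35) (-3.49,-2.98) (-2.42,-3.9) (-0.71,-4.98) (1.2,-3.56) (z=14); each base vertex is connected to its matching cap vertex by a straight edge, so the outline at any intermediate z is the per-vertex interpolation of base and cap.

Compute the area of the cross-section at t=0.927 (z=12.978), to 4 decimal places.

Cross-section at t=0.927: each vertex is (1-t)·p0[i] + t·p1[i].
  v1: (1-0.927)·(4.72,0.08) + 0.927·(1.82,-1.71) = (2.0317,-1.5793)
  v2: (1-0.927)·(3.04,2.89) + 0.927·(2.29,0.76) = (2.3447,0.9155)
  v3: (1-0.927)·(0.3,3.92) + 0.927·(-0.14,1.06) = (-0.1079,1.2688)
  v4: (1-0.927)·(-2.54,1.87) + 0.927·(-3.21,0.35) = (-3.1611,0.4610)
  v5: (1-0.927)·(-2.88,-1.13) + 0.927·(-3.49,-2.98) = (-3.4455,-2.8449)
  v6: (1-0.927)·(-2.01,-2.1) + 0.927·(-2.42,-3.9) = (-2.3901,-3.7686)
  v7: (1-0.927)·(-0.23,-2.13) + 0.927·(-0.71,-4.98) = (-0.6750,-4.7720)
  v8: (1-0.927)·(1.45,-1.69) + 0.927·(1.2,-3.56) = (1.2183,-3.4235)
Shoelace sum Σ(x_i·y_{i+1} − x_{i+1}·y_i):
  i=1: 2.0317·0.9155 − 2.3447·-1.5793 = +5.5631 (running +5.5631)
  i=2: 2.3447·1.2688 − -0.1079·0.9155 = +3.0737 (running +8.6369)
  i=3: -0.1079·0.4610 − -3.1611·1.2688 = +3.9610 (running +12.5979)
  i=4: -3.1611·-2.8449 − -3.4455·0.4610 = +10.5814 (running +23.1792)
  i=5: -3.4455·-3.7686 − -2.3901·-2.8449 = +6.1850 (running +29.3642)
  i=6: -2.3901·-4.7720 − -0.6750·-3.7686 = +8.8616 (running +38.2258)
  i=7: -0.6750·-3.4235 − 1.2183·-4.7720 = +8.1241 (running +46.3500)
  i=8: 1.2183·-1.5793 − 2.0317·-3.4235 = +5.0315 (running +51.3815)
Area = |Σ|/2 = |51.3815|/2 = 25.6907

Area at t=0.927: 25.6907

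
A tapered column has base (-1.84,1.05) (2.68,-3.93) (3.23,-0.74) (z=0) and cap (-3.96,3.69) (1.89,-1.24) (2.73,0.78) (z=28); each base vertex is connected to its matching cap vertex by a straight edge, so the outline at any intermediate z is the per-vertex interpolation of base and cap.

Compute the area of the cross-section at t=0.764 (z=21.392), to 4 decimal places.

Cross-section at t=0.764: each vertex is (1-t)·p0[i] + t·p1[i].
  v1: (1-0.764)·(-1.84,1.05) + 0.764·(-3.96,3.69) = (-3.4597,3.0670)
  v2: (1-0.764)·(2.68,-3.93) + 0.764·(1.89,-1.24) = (2.0764,-1.8748)
  v3: (1-0.764)·(3.23,-0.74) + 0.764·(2.73,0.78) = (2.8480,0.4213)
Shoelace sum Σ(x_i·y_{i+1} − x_{i+1}·y_i):
  i=1: -3.4597·-1.8748 − 2.0764·3.0670 = +0.1180 (running +0.1180)
  i=2: 2.0764·0.4213 − 2.8480·-1.8748 = +6.2143 (running +6.3323)
  i=3: 2.8480·3.0670 − -3.4597·0.4213 = +10.1922 (running +16.5245)
Area = |Σ|/2 = |16.5245|/2 = 8.2622

Area at t=0.764: 8.2622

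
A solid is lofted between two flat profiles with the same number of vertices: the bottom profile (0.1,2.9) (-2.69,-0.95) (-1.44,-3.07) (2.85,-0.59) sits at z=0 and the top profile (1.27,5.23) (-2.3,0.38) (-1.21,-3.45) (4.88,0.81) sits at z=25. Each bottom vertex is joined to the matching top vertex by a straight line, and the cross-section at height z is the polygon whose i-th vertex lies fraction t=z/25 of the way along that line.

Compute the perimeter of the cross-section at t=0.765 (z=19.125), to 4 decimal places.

Perimeter at t=0.765: 21.5894

Cross-section at t=0.765: each vertex is (1-t)·p0[i] + t·p1[i].
  v1: (1-0.765)·(0.1,2.9) + 0.765·(1.27,5.23) = (0.9950,4.6825)
  v2: (1-0.765)·(-2.69,-0.95) + 0.765·(-2.3,0.38) = (-2.3916,0.0675)
  v3: (1-0.765)·(-1.44,-3.07) + 0.765·(-1.21,-3.45) = (-1.2640,-3.3607)
  v4: (1-0.765)·(2.85,-0.59) + 0.765·(4.88,0.81) = (4.4029,0.4810)
Perimeter = Σ |v_{i+1} − v_i|:
  edge 1→2: √(-3.3867² + -4.6150²) = 5.7243 (running 5.7243)
  edge 2→3: √(1.1276² + -3.4282²) = 3.6088 (running 9.3332)
  edge 3→4: √(5.6670² + 3.8417²) = 6.8464 (running 16.1796)
  edge 4→1: √(-3.4079² + 4.2015²) = 5.4098 (running 21.5894)
Perimeter = 21.5894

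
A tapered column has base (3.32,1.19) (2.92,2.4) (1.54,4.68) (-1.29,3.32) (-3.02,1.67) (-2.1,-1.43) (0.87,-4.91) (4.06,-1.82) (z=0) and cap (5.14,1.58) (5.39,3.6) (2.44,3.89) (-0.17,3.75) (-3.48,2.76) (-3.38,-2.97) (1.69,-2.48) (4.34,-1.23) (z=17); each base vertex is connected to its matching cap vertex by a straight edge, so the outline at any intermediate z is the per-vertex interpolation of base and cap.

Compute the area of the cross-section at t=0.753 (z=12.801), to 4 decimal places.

Area at t=0.753: 47.5997

Cross-section at t=0.753: each vertex is (1-t)·p0[i] + t·p1[i].
  v1: (1-0.753)·(3.32,1.19) + 0.753·(5.14,1.58) = (4.6905,1.4837)
  v2: (1-0.753)·(2.92,2.4) + 0.753·(5.39,3.6) = (4.7799,3.3036)
  v3: (1-0.753)·(1.54,4.68) + 0.753·(2.44,3.89) = (2.2177,4.0851)
  v4: (1-0.753)·(-1.29,3.32) + 0.753·(-0.17,3.75) = (-0.4466,3.6438)
  v5: (1-0.753)·(-3.02,1.67) + 0.753·(-3.48,2.76) = (-3.3664,2.4908)
  v6: (1-0.753)·(-2.1,-1.43) + 0.753·(-3.38,-2.97) = (-3.0638,-2.5896)
  v7: (1-0.753)·(0.87,-4.91) + 0.753·(1.69,-2.48) = (1.4875,-3.0802)
  v8: (1-0.753)·(4.06,-1.82) + 0.753·(4.34,-1.23) = (4.2708,-1.3757)
Shoelace sum Σ(x_i·y_{i+1} − x_{i+1}·y_i):
  i=1: 4.6905·3.3036 − 4.7799·1.4837 = +8.4036 (running +8.4036)
  i=2: 4.7799·4.0851 − 2.2177·3.3036 = +12.2002 (running +20.6038)
  i=3: 2.2177·3.6438 − -0.4466·4.0851 = +9.9054 (running +30.5092)
  i=4: -0.4466·2.4908 − -3.3664·3.6438 = +11.1539 (running +41.6631)
  i=5: -3.3664·-2.5896 − -3.0638·2.4908 = +16.3490 (running +58.0120)
  i=6: -3.0638·-3.0802 − 1.4875·-2.5896 = +13.2892 (running +71.3013)
  i=7: 1.4875·-1.3757 − 4.2708·-3.0802 = +11.1087 (running +82.4100)
  i=8: 4.2708·1.4837 − 4.6905·-1.3757 = +12.7893 (running +95.1993)
Area = |Σ|/2 = |95.1993|/2 = 47.5997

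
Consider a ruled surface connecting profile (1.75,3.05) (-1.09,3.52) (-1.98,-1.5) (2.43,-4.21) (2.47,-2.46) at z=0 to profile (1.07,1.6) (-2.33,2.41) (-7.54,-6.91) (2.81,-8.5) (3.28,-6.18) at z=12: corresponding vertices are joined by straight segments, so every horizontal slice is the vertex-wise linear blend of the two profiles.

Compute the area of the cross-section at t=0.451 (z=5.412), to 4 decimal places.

Cross-section at t=0.451: each vertex is (1-t)·p0[i] + t·p1[i].
  v1: (1-0.451)·(1.75,3.05) + 0.451·(1.07,1.6) = (1.4433,2.3960)
  v2: (1-0.451)·(-1.09,3.52) + 0.451·(-2.33,2.41) = (-1.6492,3.0194)
  v3: (1-0.451)·(-1.98,-1.5) + 0.451·(-7.54,-6.91) = (-4.4876,-3.9399)
  v4: (1-0.451)·(2.43,-4.21) + 0.451·(2.81,-8.5) = (2.6014,-6.1448)
  v5: (1-0.451)·(2.47,-2.46) + 0.451·(3.28,-6.18) = (2.8353,-4.1377)
Shoelace sum Σ(x_i·y_{i+1} − x_{i+1}·y_i):
  i=1: 1.4433·3.0194 − -1.6492·2.3960 = +8.3096 (running +8.3096)
  i=2: -1.6492·-3.9399 − -4.4876·3.0194 = +20.0476 (running +28.3572)
  i=3: -4.4876·-6.1448 − 2.6014·-3.9399 = +37.8243 (running +66.1815)
  i=4: 2.6014·-4.1377 − 2.8353·-6.1448 = +6.6586 (running +72.8401)
  i=5: 2.8353·2.3960 − 1.4433·-4.1377 = +12.7656 (running +85.6057)
Area = |Σ|/2 = |85.6057|/2 = 42.8028

Area at t=0.451: 42.8028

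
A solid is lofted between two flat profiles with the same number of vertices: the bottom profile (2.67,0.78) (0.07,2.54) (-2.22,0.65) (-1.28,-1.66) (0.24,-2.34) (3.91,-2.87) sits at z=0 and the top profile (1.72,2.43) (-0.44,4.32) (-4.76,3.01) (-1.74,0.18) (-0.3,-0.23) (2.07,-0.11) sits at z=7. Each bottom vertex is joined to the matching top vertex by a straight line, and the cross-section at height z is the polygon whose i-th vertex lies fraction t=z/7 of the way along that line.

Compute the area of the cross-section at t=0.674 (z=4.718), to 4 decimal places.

Cross-section at t=0.674: each vertex is (1-t)·p0[i] + t·p1[i].
  v1: (1-0.674)·(2.67,0.78) + 0.674·(1.72,2.43) = (2.0297,1.8921)
  v2: (1-0.674)·(0.07,2.54) + 0.674·(-0.44,4.32) = (-0.2737,3.7397)
  v3: (1-0.674)·(-2.22,0.65) + 0.674·(-4.76,3.01) = (-3.9320,2.2406)
  v4: (1-0.674)·(-1.28,-1.66) + 0.674·(-1.74,0.18) = (-1.5900,-0.4198)
  v5: (1-0.674)·(0.24,-2.34) + 0.674·(-0.3,-0.23) = (-0.1240,-0.9179)
  v6: (1-0.674)·(3.91,-2.87) + 0.674·(2.07,-0.11) = (2.6698,-1.0098)
Shoelace sum Σ(x_i·y_{i+1} − x_{i+1}·y_i):
  i=1: 2.0297·3.7397 − -0.2737·1.8921 = +8.1085 (running +8.1085)
  i=2: -0.2737·2.2406 − -3.9320·3.7397 = +14.0911 (running +22.1995)
  i=3: -3.9320·-0.4198 − -1.5900·2.2406 = +5.2135 (running +27.4130)
  i=4: -1.5900·-0.9179 − -0.1240·-0.4198 = +1.4074 (running +28.8204)
  i=5: -0.1240·-1.0098 − 2.6698·-0.9179 = +2.5757 (running +31.3961)
  i=6: 2.6698·1.8921 − 2.0297·-1.0098 = +7.1011 (running +38.4972)
Area = |Σ|/2 = |38.4972|/2 = 19.2486

Area at t=0.674: 19.2486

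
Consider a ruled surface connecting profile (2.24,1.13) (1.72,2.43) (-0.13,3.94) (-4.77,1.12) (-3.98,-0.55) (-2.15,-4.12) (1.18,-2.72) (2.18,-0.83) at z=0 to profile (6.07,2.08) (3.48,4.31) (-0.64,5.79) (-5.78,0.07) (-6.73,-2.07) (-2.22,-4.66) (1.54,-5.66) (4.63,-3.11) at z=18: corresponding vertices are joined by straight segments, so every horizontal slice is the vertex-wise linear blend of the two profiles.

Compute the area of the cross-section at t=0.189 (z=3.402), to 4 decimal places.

Cross-section at t=0.189: each vertex is (1-t)·p0[i] + t·p1[i].
  v1: (1-0.189)·(2.24,1.13) + 0.189·(6.07,2.08) = (2.9639,1.3095)
  v2: (1-0.189)·(1.72,2.43) + 0.189·(3.48,4.31) = (2.0526,2.7853)
  v3: (1-0.189)·(-0.13,3.94) + 0.189·(-0.64,5.79) = (-0.2264,4.2896)
  v4: (1-0.189)·(-4.77,1.12) + 0.189·(-5.78,0.07) = (-4.9609,0.9215)
  v5: (1-0.189)·(-3.98,-0.55) + 0.189·(-6.73,-2.07) = (-4.4997,-0.8373)
  v6: (1-0.189)·(-2.15,-4.12) + 0.189·(-2.22,-4.66) = (-2.1632,-4.2221)
  v7: (1-0.189)·(1.18,-2.72) + 0.189·(1.54,-5.66) = (1.2480,-3.2757)
  v8: (1-0.189)·(2.18,-0.83) + 0.189·(4.63,-3.11) = (2.6431,-1.2609)
Shoelace sum Σ(x_i·y_{i+1} − x_{i+1}·y_i):
  i=1: 2.9639·2.7853 − 2.0526·1.3095 = +5.5673 (running +5.5673)
  i=2: 2.0526·4.2896 − -0.2264·2.7853 = +9.4357 (running +15.0030)
  i=3: -0.2264·0.9215 − -4.9609·4.2896 = +21.0719 (running +36.0748)
  i=4: -4.9609·-0.8373 − -4.4997·0.9215 = +8.3004 (running +44.3752)
  i=5: -4.4997·-4.2221 − -2.1632·-0.8373 = +17.1870 (running +61.5622)
  i=6: -2.1632·-3.2757 − 1.2480·-4.2221 = +12.3553 (running +73.9175)
  i=7: 1.2480·-1.2609 − 2.6431·-3.2757 = +7.0841 (running +81.0016)
  i=8: 2.6431·1.3095 − 2.9639·-1.2609 = +7.1984 (running +88.2000)
Area = |Σ|/2 = |88.2000|/2 = 44.1000

Area at t=0.189: 44.1000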